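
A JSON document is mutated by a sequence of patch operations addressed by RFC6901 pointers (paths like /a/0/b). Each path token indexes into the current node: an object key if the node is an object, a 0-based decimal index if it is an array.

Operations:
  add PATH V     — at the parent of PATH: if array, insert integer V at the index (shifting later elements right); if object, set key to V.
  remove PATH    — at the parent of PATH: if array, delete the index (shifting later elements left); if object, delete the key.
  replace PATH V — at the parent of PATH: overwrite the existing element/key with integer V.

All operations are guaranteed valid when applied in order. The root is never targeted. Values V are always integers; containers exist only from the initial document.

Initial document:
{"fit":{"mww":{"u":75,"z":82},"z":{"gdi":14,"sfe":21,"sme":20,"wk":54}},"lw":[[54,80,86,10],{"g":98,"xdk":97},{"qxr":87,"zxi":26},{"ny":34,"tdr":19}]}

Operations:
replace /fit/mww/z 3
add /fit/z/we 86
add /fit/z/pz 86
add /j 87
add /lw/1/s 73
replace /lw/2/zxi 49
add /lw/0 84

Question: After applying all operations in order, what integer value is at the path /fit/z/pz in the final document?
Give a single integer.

Answer: 86

Derivation:
After op 1 (replace /fit/mww/z 3): {"fit":{"mww":{"u":75,"z":3},"z":{"gdi":14,"sfe":21,"sme":20,"wk":54}},"lw":[[54,80,86,10],{"g":98,"xdk":97},{"qxr":87,"zxi":26},{"ny":34,"tdr":19}]}
After op 2 (add /fit/z/we 86): {"fit":{"mww":{"u":75,"z":3},"z":{"gdi":14,"sfe":21,"sme":20,"we":86,"wk":54}},"lw":[[54,80,86,10],{"g":98,"xdk":97},{"qxr":87,"zxi":26},{"ny":34,"tdr":19}]}
After op 3 (add /fit/z/pz 86): {"fit":{"mww":{"u":75,"z":3},"z":{"gdi":14,"pz":86,"sfe":21,"sme":20,"we":86,"wk":54}},"lw":[[54,80,86,10],{"g":98,"xdk":97},{"qxr":87,"zxi":26},{"ny":34,"tdr":19}]}
After op 4 (add /j 87): {"fit":{"mww":{"u":75,"z":3},"z":{"gdi":14,"pz":86,"sfe":21,"sme":20,"we":86,"wk":54}},"j":87,"lw":[[54,80,86,10],{"g":98,"xdk":97},{"qxr":87,"zxi":26},{"ny":34,"tdr":19}]}
After op 5 (add /lw/1/s 73): {"fit":{"mww":{"u":75,"z":3},"z":{"gdi":14,"pz":86,"sfe":21,"sme":20,"we":86,"wk":54}},"j":87,"lw":[[54,80,86,10],{"g":98,"s":73,"xdk":97},{"qxr":87,"zxi":26},{"ny":34,"tdr":19}]}
After op 6 (replace /lw/2/zxi 49): {"fit":{"mww":{"u":75,"z":3},"z":{"gdi":14,"pz":86,"sfe":21,"sme":20,"we":86,"wk":54}},"j":87,"lw":[[54,80,86,10],{"g":98,"s":73,"xdk":97},{"qxr":87,"zxi":49},{"ny":34,"tdr":19}]}
After op 7 (add /lw/0 84): {"fit":{"mww":{"u":75,"z":3},"z":{"gdi":14,"pz":86,"sfe":21,"sme":20,"we":86,"wk":54}},"j":87,"lw":[84,[54,80,86,10],{"g":98,"s":73,"xdk":97},{"qxr":87,"zxi":49},{"ny":34,"tdr":19}]}
Value at /fit/z/pz: 86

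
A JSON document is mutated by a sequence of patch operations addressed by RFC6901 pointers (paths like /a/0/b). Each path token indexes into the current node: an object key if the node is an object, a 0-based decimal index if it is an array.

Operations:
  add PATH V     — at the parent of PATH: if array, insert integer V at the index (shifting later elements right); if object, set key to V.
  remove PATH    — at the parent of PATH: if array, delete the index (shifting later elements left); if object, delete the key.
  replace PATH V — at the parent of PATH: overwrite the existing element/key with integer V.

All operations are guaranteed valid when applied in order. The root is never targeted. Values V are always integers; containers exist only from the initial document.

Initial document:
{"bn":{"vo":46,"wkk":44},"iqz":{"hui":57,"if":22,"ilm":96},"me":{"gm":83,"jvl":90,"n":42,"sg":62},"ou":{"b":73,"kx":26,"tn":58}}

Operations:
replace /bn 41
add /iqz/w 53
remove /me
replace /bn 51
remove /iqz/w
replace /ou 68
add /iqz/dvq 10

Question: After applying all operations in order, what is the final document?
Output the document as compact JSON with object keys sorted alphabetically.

Answer: {"bn":51,"iqz":{"dvq":10,"hui":57,"if":22,"ilm":96},"ou":68}

Derivation:
After op 1 (replace /bn 41): {"bn":41,"iqz":{"hui":57,"if":22,"ilm":96},"me":{"gm":83,"jvl":90,"n":42,"sg":62},"ou":{"b":73,"kx":26,"tn":58}}
After op 2 (add /iqz/w 53): {"bn":41,"iqz":{"hui":57,"if":22,"ilm":96,"w":53},"me":{"gm":83,"jvl":90,"n":42,"sg":62},"ou":{"b":73,"kx":26,"tn":58}}
After op 3 (remove /me): {"bn":41,"iqz":{"hui":57,"if":22,"ilm":96,"w":53},"ou":{"b":73,"kx":26,"tn":58}}
After op 4 (replace /bn 51): {"bn":51,"iqz":{"hui":57,"if":22,"ilm":96,"w":53},"ou":{"b":73,"kx":26,"tn":58}}
After op 5 (remove /iqz/w): {"bn":51,"iqz":{"hui":57,"if":22,"ilm":96},"ou":{"b":73,"kx":26,"tn":58}}
After op 6 (replace /ou 68): {"bn":51,"iqz":{"hui":57,"if":22,"ilm":96},"ou":68}
After op 7 (add /iqz/dvq 10): {"bn":51,"iqz":{"dvq":10,"hui":57,"if":22,"ilm":96},"ou":68}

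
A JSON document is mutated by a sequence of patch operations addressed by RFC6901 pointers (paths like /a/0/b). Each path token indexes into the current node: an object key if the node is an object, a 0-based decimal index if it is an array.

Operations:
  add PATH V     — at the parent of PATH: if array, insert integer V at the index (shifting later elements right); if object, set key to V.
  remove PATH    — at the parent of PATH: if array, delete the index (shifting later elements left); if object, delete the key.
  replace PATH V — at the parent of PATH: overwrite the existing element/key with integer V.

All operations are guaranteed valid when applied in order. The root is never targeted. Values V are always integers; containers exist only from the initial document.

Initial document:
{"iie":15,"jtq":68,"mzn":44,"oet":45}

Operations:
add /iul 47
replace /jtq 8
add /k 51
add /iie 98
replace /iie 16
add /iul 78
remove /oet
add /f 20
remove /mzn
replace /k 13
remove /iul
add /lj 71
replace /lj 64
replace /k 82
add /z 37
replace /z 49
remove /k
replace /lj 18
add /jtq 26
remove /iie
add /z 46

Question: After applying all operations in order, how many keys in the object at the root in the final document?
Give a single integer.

After op 1 (add /iul 47): {"iie":15,"iul":47,"jtq":68,"mzn":44,"oet":45}
After op 2 (replace /jtq 8): {"iie":15,"iul":47,"jtq":8,"mzn":44,"oet":45}
After op 3 (add /k 51): {"iie":15,"iul":47,"jtq":8,"k":51,"mzn":44,"oet":45}
After op 4 (add /iie 98): {"iie":98,"iul":47,"jtq":8,"k":51,"mzn":44,"oet":45}
After op 5 (replace /iie 16): {"iie":16,"iul":47,"jtq":8,"k":51,"mzn":44,"oet":45}
After op 6 (add /iul 78): {"iie":16,"iul":78,"jtq":8,"k":51,"mzn":44,"oet":45}
After op 7 (remove /oet): {"iie":16,"iul":78,"jtq":8,"k":51,"mzn":44}
After op 8 (add /f 20): {"f":20,"iie":16,"iul":78,"jtq":8,"k":51,"mzn":44}
After op 9 (remove /mzn): {"f":20,"iie":16,"iul":78,"jtq":8,"k":51}
After op 10 (replace /k 13): {"f":20,"iie":16,"iul":78,"jtq":8,"k":13}
After op 11 (remove /iul): {"f":20,"iie":16,"jtq":8,"k":13}
After op 12 (add /lj 71): {"f":20,"iie":16,"jtq":8,"k":13,"lj":71}
After op 13 (replace /lj 64): {"f":20,"iie":16,"jtq":8,"k":13,"lj":64}
After op 14 (replace /k 82): {"f":20,"iie":16,"jtq":8,"k":82,"lj":64}
After op 15 (add /z 37): {"f":20,"iie":16,"jtq":8,"k":82,"lj":64,"z":37}
After op 16 (replace /z 49): {"f":20,"iie":16,"jtq":8,"k":82,"lj":64,"z":49}
After op 17 (remove /k): {"f":20,"iie":16,"jtq":8,"lj":64,"z":49}
After op 18 (replace /lj 18): {"f":20,"iie":16,"jtq":8,"lj":18,"z":49}
After op 19 (add /jtq 26): {"f":20,"iie":16,"jtq":26,"lj":18,"z":49}
After op 20 (remove /iie): {"f":20,"jtq":26,"lj":18,"z":49}
After op 21 (add /z 46): {"f":20,"jtq":26,"lj":18,"z":46}
Size at the root: 4

Answer: 4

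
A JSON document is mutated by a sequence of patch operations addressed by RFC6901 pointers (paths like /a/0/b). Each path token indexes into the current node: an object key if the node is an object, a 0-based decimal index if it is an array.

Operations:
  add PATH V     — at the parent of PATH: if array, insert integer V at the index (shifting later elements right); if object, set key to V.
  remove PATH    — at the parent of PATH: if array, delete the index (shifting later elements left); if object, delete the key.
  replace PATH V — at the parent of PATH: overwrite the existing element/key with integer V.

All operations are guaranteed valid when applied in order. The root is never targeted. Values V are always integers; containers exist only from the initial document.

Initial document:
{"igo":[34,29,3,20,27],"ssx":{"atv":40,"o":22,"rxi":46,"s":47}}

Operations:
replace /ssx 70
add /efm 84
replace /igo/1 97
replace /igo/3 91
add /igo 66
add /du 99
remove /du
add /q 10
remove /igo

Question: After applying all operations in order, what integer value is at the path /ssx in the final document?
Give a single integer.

Answer: 70

Derivation:
After op 1 (replace /ssx 70): {"igo":[34,29,3,20,27],"ssx":70}
After op 2 (add /efm 84): {"efm":84,"igo":[34,29,3,20,27],"ssx":70}
After op 3 (replace /igo/1 97): {"efm":84,"igo":[34,97,3,20,27],"ssx":70}
After op 4 (replace /igo/3 91): {"efm":84,"igo":[34,97,3,91,27],"ssx":70}
After op 5 (add /igo 66): {"efm":84,"igo":66,"ssx":70}
After op 6 (add /du 99): {"du":99,"efm":84,"igo":66,"ssx":70}
After op 7 (remove /du): {"efm":84,"igo":66,"ssx":70}
After op 8 (add /q 10): {"efm":84,"igo":66,"q":10,"ssx":70}
After op 9 (remove /igo): {"efm":84,"q":10,"ssx":70}
Value at /ssx: 70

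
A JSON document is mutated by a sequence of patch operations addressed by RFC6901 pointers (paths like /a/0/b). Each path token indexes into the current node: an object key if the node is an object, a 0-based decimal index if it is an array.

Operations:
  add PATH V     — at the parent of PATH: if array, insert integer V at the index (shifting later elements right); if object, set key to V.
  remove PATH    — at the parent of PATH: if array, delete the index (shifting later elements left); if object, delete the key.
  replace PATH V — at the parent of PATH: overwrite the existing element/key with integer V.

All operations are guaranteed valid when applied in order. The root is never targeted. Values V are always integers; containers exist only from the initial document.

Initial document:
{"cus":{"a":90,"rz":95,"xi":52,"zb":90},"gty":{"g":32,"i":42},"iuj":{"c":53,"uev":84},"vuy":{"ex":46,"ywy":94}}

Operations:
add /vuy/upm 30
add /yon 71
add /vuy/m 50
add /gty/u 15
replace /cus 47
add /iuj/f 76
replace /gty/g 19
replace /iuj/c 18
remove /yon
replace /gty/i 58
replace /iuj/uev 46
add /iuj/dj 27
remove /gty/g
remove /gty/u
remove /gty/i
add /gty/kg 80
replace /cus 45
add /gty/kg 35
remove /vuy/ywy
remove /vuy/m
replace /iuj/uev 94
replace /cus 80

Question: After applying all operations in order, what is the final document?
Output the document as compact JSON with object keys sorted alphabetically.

Answer: {"cus":80,"gty":{"kg":35},"iuj":{"c":18,"dj":27,"f":76,"uev":94},"vuy":{"ex":46,"upm":30}}

Derivation:
After op 1 (add /vuy/upm 30): {"cus":{"a":90,"rz":95,"xi":52,"zb":90},"gty":{"g":32,"i":42},"iuj":{"c":53,"uev":84},"vuy":{"ex":46,"upm":30,"ywy":94}}
After op 2 (add /yon 71): {"cus":{"a":90,"rz":95,"xi":52,"zb":90},"gty":{"g":32,"i":42},"iuj":{"c":53,"uev":84},"vuy":{"ex":46,"upm":30,"ywy":94},"yon":71}
After op 3 (add /vuy/m 50): {"cus":{"a":90,"rz":95,"xi":52,"zb":90},"gty":{"g":32,"i":42},"iuj":{"c":53,"uev":84},"vuy":{"ex":46,"m":50,"upm":30,"ywy":94},"yon":71}
After op 4 (add /gty/u 15): {"cus":{"a":90,"rz":95,"xi":52,"zb":90},"gty":{"g":32,"i":42,"u":15},"iuj":{"c":53,"uev":84},"vuy":{"ex":46,"m":50,"upm":30,"ywy":94},"yon":71}
After op 5 (replace /cus 47): {"cus":47,"gty":{"g":32,"i":42,"u":15},"iuj":{"c":53,"uev":84},"vuy":{"ex":46,"m":50,"upm":30,"ywy":94},"yon":71}
After op 6 (add /iuj/f 76): {"cus":47,"gty":{"g":32,"i":42,"u":15},"iuj":{"c":53,"f":76,"uev":84},"vuy":{"ex":46,"m":50,"upm":30,"ywy":94},"yon":71}
After op 7 (replace /gty/g 19): {"cus":47,"gty":{"g":19,"i":42,"u":15},"iuj":{"c":53,"f":76,"uev":84},"vuy":{"ex":46,"m":50,"upm":30,"ywy":94},"yon":71}
After op 8 (replace /iuj/c 18): {"cus":47,"gty":{"g":19,"i":42,"u":15},"iuj":{"c":18,"f":76,"uev":84},"vuy":{"ex":46,"m":50,"upm":30,"ywy":94},"yon":71}
After op 9 (remove /yon): {"cus":47,"gty":{"g":19,"i":42,"u":15},"iuj":{"c":18,"f":76,"uev":84},"vuy":{"ex":46,"m":50,"upm":30,"ywy":94}}
After op 10 (replace /gty/i 58): {"cus":47,"gty":{"g":19,"i":58,"u":15},"iuj":{"c":18,"f":76,"uev":84},"vuy":{"ex":46,"m":50,"upm":30,"ywy":94}}
After op 11 (replace /iuj/uev 46): {"cus":47,"gty":{"g":19,"i":58,"u":15},"iuj":{"c":18,"f":76,"uev":46},"vuy":{"ex":46,"m":50,"upm":30,"ywy":94}}
After op 12 (add /iuj/dj 27): {"cus":47,"gty":{"g":19,"i":58,"u":15},"iuj":{"c":18,"dj":27,"f":76,"uev":46},"vuy":{"ex":46,"m":50,"upm":30,"ywy":94}}
After op 13 (remove /gty/g): {"cus":47,"gty":{"i":58,"u":15},"iuj":{"c":18,"dj":27,"f":76,"uev":46},"vuy":{"ex":46,"m":50,"upm":30,"ywy":94}}
After op 14 (remove /gty/u): {"cus":47,"gty":{"i":58},"iuj":{"c":18,"dj":27,"f":76,"uev":46},"vuy":{"ex":46,"m":50,"upm":30,"ywy":94}}
After op 15 (remove /gty/i): {"cus":47,"gty":{},"iuj":{"c":18,"dj":27,"f":76,"uev":46},"vuy":{"ex":46,"m":50,"upm":30,"ywy":94}}
After op 16 (add /gty/kg 80): {"cus":47,"gty":{"kg":80},"iuj":{"c":18,"dj":27,"f":76,"uev":46},"vuy":{"ex":46,"m":50,"upm":30,"ywy":94}}
After op 17 (replace /cus 45): {"cus":45,"gty":{"kg":80},"iuj":{"c":18,"dj":27,"f":76,"uev":46},"vuy":{"ex":46,"m":50,"upm":30,"ywy":94}}
After op 18 (add /gty/kg 35): {"cus":45,"gty":{"kg":35},"iuj":{"c":18,"dj":27,"f":76,"uev":46},"vuy":{"ex":46,"m":50,"upm":30,"ywy":94}}
After op 19 (remove /vuy/ywy): {"cus":45,"gty":{"kg":35},"iuj":{"c":18,"dj":27,"f":76,"uev":46},"vuy":{"ex":46,"m":50,"upm":30}}
After op 20 (remove /vuy/m): {"cus":45,"gty":{"kg":35},"iuj":{"c":18,"dj":27,"f":76,"uev":46},"vuy":{"ex":46,"upm":30}}
After op 21 (replace /iuj/uev 94): {"cus":45,"gty":{"kg":35},"iuj":{"c":18,"dj":27,"f":76,"uev":94},"vuy":{"ex":46,"upm":30}}
After op 22 (replace /cus 80): {"cus":80,"gty":{"kg":35},"iuj":{"c":18,"dj":27,"f":76,"uev":94},"vuy":{"ex":46,"upm":30}}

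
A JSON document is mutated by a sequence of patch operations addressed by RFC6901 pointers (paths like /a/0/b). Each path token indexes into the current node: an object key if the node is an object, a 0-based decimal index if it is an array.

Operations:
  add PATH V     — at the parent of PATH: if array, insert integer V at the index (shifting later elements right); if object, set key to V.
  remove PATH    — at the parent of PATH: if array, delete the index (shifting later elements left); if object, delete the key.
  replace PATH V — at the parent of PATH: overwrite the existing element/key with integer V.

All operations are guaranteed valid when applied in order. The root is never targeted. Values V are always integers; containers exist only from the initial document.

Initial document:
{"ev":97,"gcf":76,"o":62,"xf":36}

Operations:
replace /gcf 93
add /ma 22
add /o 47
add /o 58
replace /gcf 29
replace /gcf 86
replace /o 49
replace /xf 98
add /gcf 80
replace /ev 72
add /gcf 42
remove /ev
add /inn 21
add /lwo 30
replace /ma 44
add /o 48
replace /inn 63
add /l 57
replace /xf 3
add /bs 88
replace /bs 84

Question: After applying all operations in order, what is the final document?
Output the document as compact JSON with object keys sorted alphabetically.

Answer: {"bs":84,"gcf":42,"inn":63,"l":57,"lwo":30,"ma":44,"o":48,"xf":3}

Derivation:
After op 1 (replace /gcf 93): {"ev":97,"gcf":93,"o":62,"xf":36}
After op 2 (add /ma 22): {"ev":97,"gcf":93,"ma":22,"o":62,"xf":36}
After op 3 (add /o 47): {"ev":97,"gcf":93,"ma":22,"o":47,"xf":36}
After op 4 (add /o 58): {"ev":97,"gcf":93,"ma":22,"o":58,"xf":36}
After op 5 (replace /gcf 29): {"ev":97,"gcf":29,"ma":22,"o":58,"xf":36}
After op 6 (replace /gcf 86): {"ev":97,"gcf":86,"ma":22,"o":58,"xf":36}
After op 7 (replace /o 49): {"ev":97,"gcf":86,"ma":22,"o":49,"xf":36}
After op 8 (replace /xf 98): {"ev":97,"gcf":86,"ma":22,"o":49,"xf":98}
After op 9 (add /gcf 80): {"ev":97,"gcf":80,"ma":22,"o":49,"xf":98}
After op 10 (replace /ev 72): {"ev":72,"gcf":80,"ma":22,"o":49,"xf":98}
After op 11 (add /gcf 42): {"ev":72,"gcf":42,"ma":22,"o":49,"xf":98}
After op 12 (remove /ev): {"gcf":42,"ma":22,"o":49,"xf":98}
After op 13 (add /inn 21): {"gcf":42,"inn":21,"ma":22,"o":49,"xf":98}
After op 14 (add /lwo 30): {"gcf":42,"inn":21,"lwo":30,"ma":22,"o":49,"xf":98}
After op 15 (replace /ma 44): {"gcf":42,"inn":21,"lwo":30,"ma":44,"o":49,"xf":98}
After op 16 (add /o 48): {"gcf":42,"inn":21,"lwo":30,"ma":44,"o":48,"xf":98}
After op 17 (replace /inn 63): {"gcf":42,"inn":63,"lwo":30,"ma":44,"o":48,"xf":98}
After op 18 (add /l 57): {"gcf":42,"inn":63,"l":57,"lwo":30,"ma":44,"o":48,"xf":98}
After op 19 (replace /xf 3): {"gcf":42,"inn":63,"l":57,"lwo":30,"ma":44,"o":48,"xf":3}
After op 20 (add /bs 88): {"bs":88,"gcf":42,"inn":63,"l":57,"lwo":30,"ma":44,"o":48,"xf":3}
After op 21 (replace /bs 84): {"bs":84,"gcf":42,"inn":63,"l":57,"lwo":30,"ma":44,"o":48,"xf":3}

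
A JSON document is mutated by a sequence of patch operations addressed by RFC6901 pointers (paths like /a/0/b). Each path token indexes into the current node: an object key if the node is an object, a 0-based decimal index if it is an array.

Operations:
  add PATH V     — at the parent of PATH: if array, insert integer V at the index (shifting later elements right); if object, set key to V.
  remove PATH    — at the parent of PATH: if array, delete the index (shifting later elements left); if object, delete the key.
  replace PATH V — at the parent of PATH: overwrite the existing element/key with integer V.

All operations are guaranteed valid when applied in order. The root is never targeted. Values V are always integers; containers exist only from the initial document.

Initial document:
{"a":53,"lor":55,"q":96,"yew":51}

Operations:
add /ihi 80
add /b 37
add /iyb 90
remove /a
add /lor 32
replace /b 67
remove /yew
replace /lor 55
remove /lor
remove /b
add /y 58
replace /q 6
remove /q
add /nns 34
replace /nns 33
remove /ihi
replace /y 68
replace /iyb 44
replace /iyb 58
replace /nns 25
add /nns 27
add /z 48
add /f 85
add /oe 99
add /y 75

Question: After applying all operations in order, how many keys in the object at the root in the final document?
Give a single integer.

After op 1 (add /ihi 80): {"a":53,"ihi":80,"lor":55,"q":96,"yew":51}
After op 2 (add /b 37): {"a":53,"b":37,"ihi":80,"lor":55,"q":96,"yew":51}
After op 3 (add /iyb 90): {"a":53,"b":37,"ihi":80,"iyb":90,"lor":55,"q":96,"yew":51}
After op 4 (remove /a): {"b":37,"ihi":80,"iyb":90,"lor":55,"q":96,"yew":51}
After op 5 (add /lor 32): {"b":37,"ihi":80,"iyb":90,"lor":32,"q":96,"yew":51}
After op 6 (replace /b 67): {"b":67,"ihi":80,"iyb":90,"lor":32,"q":96,"yew":51}
After op 7 (remove /yew): {"b":67,"ihi":80,"iyb":90,"lor":32,"q":96}
After op 8 (replace /lor 55): {"b":67,"ihi":80,"iyb":90,"lor":55,"q":96}
After op 9 (remove /lor): {"b":67,"ihi":80,"iyb":90,"q":96}
After op 10 (remove /b): {"ihi":80,"iyb":90,"q":96}
After op 11 (add /y 58): {"ihi":80,"iyb":90,"q":96,"y":58}
After op 12 (replace /q 6): {"ihi":80,"iyb":90,"q":6,"y":58}
After op 13 (remove /q): {"ihi":80,"iyb":90,"y":58}
After op 14 (add /nns 34): {"ihi":80,"iyb":90,"nns":34,"y":58}
After op 15 (replace /nns 33): {"ihi":80,"iyb":90,"nns":33,"y":58}
After op 16 (remove /ihi): {"iyb":90,"nns":33,"y":58}
After op 17 (replace /y 68): {"iyb":90,"nns":33,"y":68}
After op 18 (replace /iyb 44): {"iyb":44,"nns":33,"y":68}
After op 19 (replace /iyb 58): {"iyb":58,"nns":33,"y":68}
After op 20 (replace /nns 25): {"iyb":58,"nns":25,"y":68}
After op 21 (add /nns 27): {"iyb":58,"nns":27,"y":68}
After op 22 (add /z 48): {"iyb":58,"nns":27,"y":68,"z":48}
After op 23 (add /f 85): {"f":85,"iyb":58,"nns":27,"y":68,"z":48}
After op 24 (add /oe 99): {"f":85,"iyb":58,"nns":27,"oe":99,"y":68,"z":48}
After op 25 (add /y 75): {"f":85,"iyb":58,"nns":27,"oe":99,"y":75,"z":48}
Size at the root: 6

Answer: 6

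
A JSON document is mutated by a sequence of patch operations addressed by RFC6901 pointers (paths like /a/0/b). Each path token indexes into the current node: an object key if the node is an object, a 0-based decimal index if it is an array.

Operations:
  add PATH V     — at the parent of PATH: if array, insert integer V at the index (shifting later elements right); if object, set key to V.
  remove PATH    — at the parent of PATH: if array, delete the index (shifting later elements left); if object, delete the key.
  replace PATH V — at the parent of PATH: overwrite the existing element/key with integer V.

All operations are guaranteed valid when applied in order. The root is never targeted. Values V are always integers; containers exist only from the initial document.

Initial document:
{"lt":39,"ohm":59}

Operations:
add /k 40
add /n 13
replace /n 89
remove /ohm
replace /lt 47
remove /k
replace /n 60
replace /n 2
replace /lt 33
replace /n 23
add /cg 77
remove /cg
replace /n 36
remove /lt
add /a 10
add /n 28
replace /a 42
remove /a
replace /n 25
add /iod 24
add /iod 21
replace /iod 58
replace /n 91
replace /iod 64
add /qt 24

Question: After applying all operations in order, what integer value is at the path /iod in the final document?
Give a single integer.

After op 1 (add /k 40): {"k":40,"lt":39,"ohm":59}
After op 2 (add /n 13): {"k":40,"lt":39,"n":13,"ohm":59}
After op 3 (replace /n 89): {"k":40,"lt":39,"n":89,"ohm":59}
After op 4 (remove /ohm): {"k":40,"lt":39,"n":89}
After op 5 (replace /lt 47): {"k":40,"lt":47,"n":89}
After op 6 (remove /k): {"lt":47,"n":89}
After op 7 (replace /n 60): {"lt":47,"n":60}
After op 8 (replace /n 2): {"lt":47,"n":2}
After op 9 (replace /lt 33): {"lt":33,"n":2}
After op 10 (replace /n 23): {"lt":33,"n":23}
After op 11 (add /cg 77): {"cg":77,"lt":33,"n":23}
After op 12 (remove /cg): {"lt":33,"n":23}
After op 13 (replace /n 36): {"lt":33,"n":36}
After op 14 (remove /lt): {"n":36}
After op 15 (add /a 10): {"a":10,"n":36}
After op 16 (add /n 28): {"a":10,"n":28}
After op 17 (replace /a 42): {"a":42,"n":28}
After op 18 (remove /a): {"n":28}
After op 19 (replace /n 25): {"n":25}
After op 20 (add /iod 24): {"iod":24,"n":25}
After op 21 (add /iod 21): {"iod":21,"n":25}
After op 22 (replace /iod 58): {"iod":58,"n":25}
After op 23 (replace /n 91): {"iod":58,"n":91}
After op 24 (replace /iod 64): {"iod":64,"n":91}
After op 25 (add /qt 24): {"iod":64,"n":91,"qt":24}
Value at /iod: 64

Answer: 64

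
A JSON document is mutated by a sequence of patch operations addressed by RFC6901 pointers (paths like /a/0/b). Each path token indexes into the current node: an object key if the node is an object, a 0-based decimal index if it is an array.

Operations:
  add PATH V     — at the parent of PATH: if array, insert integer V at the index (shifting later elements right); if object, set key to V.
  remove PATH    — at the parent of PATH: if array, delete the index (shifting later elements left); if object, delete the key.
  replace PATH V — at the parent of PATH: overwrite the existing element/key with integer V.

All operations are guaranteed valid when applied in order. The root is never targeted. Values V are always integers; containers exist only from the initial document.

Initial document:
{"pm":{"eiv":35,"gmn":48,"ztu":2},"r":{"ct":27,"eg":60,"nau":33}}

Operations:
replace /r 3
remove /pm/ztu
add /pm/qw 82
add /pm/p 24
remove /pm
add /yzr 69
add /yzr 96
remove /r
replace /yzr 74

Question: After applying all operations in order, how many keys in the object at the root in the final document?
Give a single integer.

After op 1 (replace /r 3): {"pm":{"eiv":35,"gmn":48,"ztu":2},"r":3}
After op 2 (remove /pm/ztu): {"pm":{"eiv":35,"gmn":48},"r":3}
After op 3 (add /pm/qw 82): {"pm":{"eiv":35,"gmn":48,"qw":82},"r":3}
After op 4 (add /pm/p 24): {"pm":{"eiv":35,"gmn":48,"p":24,"qw":82},"r":3}
After op 5 (remove /pm): {"r":3}
After op 6 (add /yzr 69): {"r":3,"yzr":69}
After op 7 (add /yzr 96): {"r":3,"yzr":96}
After op 8 (remove /r): {"yzr":96}
After op 9 (replace /yzr 74): {"yzr":74}
Size at the root: 1

Answer: 1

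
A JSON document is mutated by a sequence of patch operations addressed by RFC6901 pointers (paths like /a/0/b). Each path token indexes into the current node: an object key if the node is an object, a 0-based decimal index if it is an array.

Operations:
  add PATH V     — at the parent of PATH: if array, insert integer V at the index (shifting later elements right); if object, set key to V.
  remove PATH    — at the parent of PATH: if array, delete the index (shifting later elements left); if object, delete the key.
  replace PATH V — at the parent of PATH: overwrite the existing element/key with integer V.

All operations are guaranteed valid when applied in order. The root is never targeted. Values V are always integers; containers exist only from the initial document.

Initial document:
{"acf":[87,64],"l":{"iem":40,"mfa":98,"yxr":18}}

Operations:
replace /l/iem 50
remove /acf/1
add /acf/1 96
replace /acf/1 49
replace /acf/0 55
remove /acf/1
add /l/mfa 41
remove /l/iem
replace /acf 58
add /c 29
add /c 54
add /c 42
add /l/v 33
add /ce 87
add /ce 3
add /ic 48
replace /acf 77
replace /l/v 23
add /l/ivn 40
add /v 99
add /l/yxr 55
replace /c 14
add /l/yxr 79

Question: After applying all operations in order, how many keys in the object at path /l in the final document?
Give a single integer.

After op 1 (replace /l/iem 50): {"acf":[87,64],"l":{"iem":50,"mfa":98,"yxr":18}}
After op 2 (remove /acf/1): {"acf":[87],"l":{"iem":50,"mfa":98,"yxr":18}}
After op 3 (add /acf/1 96): {"acf":[87,96],"l":{"iem":50,"mfa":98,"yxr":18}}
After op 4 (replace /acf/1 49): {"acf":[87,49],"l":{"iem":50,"mfa":98,"yxr":18}}
After op 5 (replace /acf/0 55): {"acf":[55,49],"l":{"iem":50,"mfa":98,"yxr":18}}
After op 6 (remove /acf/1): {"acf":[55],"l":{"iem":50,"mfa":98,"yxr":18}}
After op 7 (add /l/mfa 41): {"acf":[55],"l":{"iem":50,"mfa":41,"yxr":18}}
After op 8 (remove /l/iem): {"acf":[55],"l":{"mfa":41,"yxr":18}}
After op 9 (replace /acf 58): {"acf":58,"l":{"mfa":41,"yxr":18}}
After op 10 (add /c 29): {"acf":58,"c":29,"l":{"mfa":41,"yxr":18}}
After op 11 (add /c 54): {"acf":58,"c":54,"l":{"mfa":41,"yxr":18}}
After op 12 (add /c 42): {"acf":58,"c":42,"l":{"mfa":41,"yxr":18}}
After op 13 (add /l/v 33): {"acf":58,"c":42,"l":{"mfa":41,"v":33,"yxr":18}}
After op 14 (add /ce 87): {"acf":58,"c":42,"ce":87,"l":{"mfa":41,"v":33,"yxr":18}}
After op 15 (add /ce 3): {"acf":58,"c":42,"ce":3,"l":{"mfa":41,"v":33,"yxr":18}}
After op 16 (add /ic 48): {"acf":58,"c":42,"ce":3,"ic":48,"l":{"mfa":41,"v":33,"yxr":18}}
After op 17 (replace /acf 77): {"acf":77,"c":42,"ce":3,"ic":48,"l":{"mfa":41,"v":33,"yxr":18}}
After op 18 (replace /l/v 23): {"acf":77,"c":42,"ce":3,"ic":48,"l":{"mfa":41,"v":23,"yxr":18}}
After op 19 (add /l/ivn 40): {"acf":77,"c":42,"ce":3,"ic":48,"l":{"ivn":40,"mfa":41,"v":23,"yxr":18}}
After op 20 (add /v 99): {"acf":77,"c":42,"ce":3,"ic":48,"l":{"ivn":40,"mfa":41,"v":23,"yxr":18},"v":99}
After op 21 (add /l/yxr 55): {"acf":77,"c":42,"ce":3,"ic":48,"l":{"ivn":40,"mfa":41,"v":23,"yxr":55},"v":99}
After op 22 (replace /c 14): {"acf":77,"c":14,"ce":3,"ic":48,"l":{"ivn":40,"mfa":41,"v":23,"yxr":55},"v":99}
After op 23 (add /l/yxr 79): {"acf":77,"c":14,"ce":3,"ic":48,"l":{"ivn":40,"mfa":41,"v":23,"yxr":79},"v":99}
Size at path /l: 4

Answer: 4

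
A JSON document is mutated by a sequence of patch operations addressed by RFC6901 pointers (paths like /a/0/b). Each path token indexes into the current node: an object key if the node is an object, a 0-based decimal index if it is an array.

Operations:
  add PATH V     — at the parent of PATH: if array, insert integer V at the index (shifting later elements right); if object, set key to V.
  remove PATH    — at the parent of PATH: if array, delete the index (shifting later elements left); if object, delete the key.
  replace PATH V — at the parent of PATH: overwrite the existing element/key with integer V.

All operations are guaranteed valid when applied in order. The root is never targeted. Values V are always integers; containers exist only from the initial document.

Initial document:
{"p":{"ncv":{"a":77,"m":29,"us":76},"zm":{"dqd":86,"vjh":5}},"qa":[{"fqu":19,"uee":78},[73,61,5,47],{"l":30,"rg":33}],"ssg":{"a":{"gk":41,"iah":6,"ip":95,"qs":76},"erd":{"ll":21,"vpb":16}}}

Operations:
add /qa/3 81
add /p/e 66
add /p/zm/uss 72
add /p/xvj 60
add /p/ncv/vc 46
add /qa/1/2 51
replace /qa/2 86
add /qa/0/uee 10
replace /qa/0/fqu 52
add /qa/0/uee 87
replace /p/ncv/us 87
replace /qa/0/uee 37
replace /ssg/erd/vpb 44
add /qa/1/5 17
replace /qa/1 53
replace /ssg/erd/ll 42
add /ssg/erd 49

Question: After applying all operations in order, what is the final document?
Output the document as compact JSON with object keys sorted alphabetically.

After op 1 (add /qa/3 81): {"p":{"ncv":{"a":77,"m":29,"us":76},"zm":{"dqd":86,"vjh":5}},"qa":[{"fqu":19,"uee":78},[73,61,5,47],{"l":30,"rg":33},81],"ssg":{"a":{"gk":41,"iah":6,"ip":95,"qs":76},"erd":{"ll":21,"vpb":16}}}
After op 2 (add /p/e 66): {"p":{"e":66,"ncv":{"a":77,"m":29,"us":76},"zm":{"dqd":86,"vjh":5}},"qa":[{"fqu":19,"uee":78},[73,61,5,47],{"l":30,"rg":33},81],"ssg":{"a":{"gk":41,"iah":6,"ip":95,"qs":76},"erd":{"ll":21,"vpb":16}}}
After op 3 (add /p/zm/uss 72): {"p":{"e":66,"ncv":{"a":77,"m":29,"us":76},"zm":{"dqd":86,"uss":72,"vjh":5}},"qa":[{"fqu":19,"uee":78},[73,61,5,47],{"l":30,"rg":33},81],"ssg":{"a":{"gk":41,"iah":6,"ip":95,"qs":76},"erd":{"ll":21,"vpb":16}}}
After op 4 (add /p/xvj 60): {"p":{"e":66,"ncv":{"a":77,"m":29,"us":76},"xvj":60,"zm":{"dqd":86,"uss":72,"vjh":5}},"qa":[{"fqu":19,"uee":78},[73,61,5,47],{"l":30,"rg":33},81],"ssg":{"a":{"gk":41,"iah":6,"ip":95,"qs":76},"erd":{"ll":21,"vpb":16}}}
After op 5 (add /p/ncv/vc 46): {"p":{"e":66,"ncv":{"a":77,"m":29,"us":76,"vc":46},"xvj":60,"zm":{"dqd":86,"uss":72,"vjh":5}},"qa":[{"fqu":19,"uee":78},[73,61,5,47],{"l":30,"rg":33},81],"ssg":{"a":{"gk":41,"iah":6,"ip":95,"qs":76},"erd":{"ll":21,"vpb":16}}}
After op 6 (add /qa/1/2 51): {"p":{"e":66,"ncv":{"a":77,"m":29,"us":76,"vc":46},"xvj":60,"zm":{"dqd":86,"uss":72,"vjh":5}},"qa":[{"fqu":19,"uee":78},[73,61,51,5,47],{"l":30,"rg":33},81],"ssg":{"a":{"gk":41,"iah":6,"ip":95,"qs":76},"erd":{"ll":21,"vpb":16}}}
After op 7 (replace /qa/2 86): {"p":{"e":66,"ncv":{"a":77,"m":29,"us":76,"vc":46},"xvj":60,"zm":{"dqd":86,"uss":72,"vjh":5}},"qa":[{"fqu":19,"uee":78},[73,61,51,5,47],86,81],"ssg":{"a":{"gk":41,"iah":6,"ip":95,"qs":76},"erd":{"ll":21,"vpb":16}}}
After op 8 (add /qa/0/uee 10): {"p":{"e":66,"ncv":{"a":77,"m":29,"us":76,"vc":46},"xvj":60,"zm":{"dqd":86,"uss":72,"vjh":5}},"qa":[{"fqu":19,"uee":10},[73,61,51,5,47],86,81],"ssg":{"a":{"gk":41,"iah":6,"ip":95,"qs":76},"erd":{"ll":21,"vpb":16}}}
After op 9 (replace /qa/0/fqu 52): {"p":{"e":66,"ncv":{"a":77,"m":29,"us":76,"vc":46},"xvj":60,"zm":{"dqd":86,"uss":72,"vjh":5}},"qa":[{"fqu":52,"uee":10},[73,61,51,5,47],86,81],"ssg":{"a":{"gk":41,"iah":6,"ip":95,"qs":76},"erd":{"ll":21,"vpb":16}}}
After op 10 (add /qa/0/uee 87): {"p":{"e":66,"ncv":{"a":77,"m":29,"us":76,"vc":46},"xvj":60,"zm":{"dqd":86,"uss":72,"vjh":5}},"qa":[{"fqu":52,"uee":87},[73,61,51,5,47],86,81],"ssg":{"a":{"gk":41,"iah":6,"ip":95,"qs":76},"erd":{"ll":21,"vpb":16}}}
After op 11 (replace /p/ncv/us 87): {"p":{"e":66,"ncv":{"a":77,"m":29,"us":87,"vc":46},"xvj":60,"zm":{"dqd":86,"uss":72,"vjh":5}},"qa":[{"fqu":52,"uee":87},[73,61,51,5,47],86,81],"ssg":{"a":{"gk":41,"iah":6,"ip":95,"qs":76},"erd":{"ll":21,"vpb":16}}}
After op 12 (replace /qa/0/uee 37): {"p":{"e":66,"ncv":{"a":77,"m":29,"us":87,"vc":46},"xvj":60,"zm":{"dqd":86,"uss":72,"vjh":5}},"qa":[{"fqu":52,"uee":37},[73,61,51,5,47],86,81],"ssg":{"a":{"gk":41,"iah":6,"ip":95,"qs":76},"erd":{"ll":21,"vpb":16}}}
After op 13 (replace /ssg/erd/vpb 44): {"p":{"e":66,"ncv":{"a":77,"m":29,"us":87,"vc":46},"xvj":60,"zm":{"dqd":86,"uss":72,"vjh":5}},"qa":[{"fqu":52,"uee":37},[73,61,51,5,47],86,81],"ssg":{"a":{"gk":41,"iah":6,"ip":95,"qs":76},"erd":{"ll":21,"vpb":44}}}
After op 14 (add /qa/1/5 17): {"p":{"e":66,"ncv":{"a":77,"m":29,"us":87,"vc":46},"xvj":60,"zm":{"dqd":86,"uss":72,"vjh":5}},"qa":[{"fqu":52,"uee":37},[73,61,51,5,47,17],86,81],"ssg":{"a":{"gk":41,"iah":6,"ip":95,"qs":76},"erd":{"ll":21,"vpb":44}}}
After op 15 (replace /qa/1 53): {"p":{"e":66,"ncv":{"a":77,"m":29,"us":87,"vc":46},"xvj":60,"zm":{"dqd":86,"uss":72,"vjh":5}},"qa":[{"fqu":52,"uee":37},53,86,81],"ssg":{"a":{"gk":41,"iah":6,"ip":95,"qs":76},"erd":{"ll":21,"vpb":44}}}
After op 16 (replace /ssg/erd/ll 42): {"p":{"e":66,"ncv":{"a":77,"m":29,"us":87,"vc":46},"xvj":60,"zm":{"dqd":86,"uss":72,"vjh":5}},"qa":[{"fqu":52,"uee":37},53,86,81],"ssg":{"a":{"gk":41,"iah":6,"ip":95,"qs":76},"erd":{"ll":42,"vpb":44}}}
After op 17 (add /ssg/erd 49): {"p":{"e":66,"ncv":{"a":77,"m":29,"us":87,"vc":46},"xvj":60,"zm":{"dqd":86,"uss":72,"vjh":5}},"qa":[{"fqu":52,"uee":37},53,86,81],"ssg":{"a":{"gk":41,"iah":6,"ip":95,"qs":76},"erd":49}}

Answer: {"p":{"e":66,"ncv":{"a":77,"m":29,"us":87,"vc":46},"xvj":60,"zm":{"dqd":86,"uss":72,"vjh":5}},"qa":[{"fqu":52,"uee":37},53,86,81],"ssg":{"a":{"gk":41,"iah":6,"ip":95,"qs":76},"erd":49}}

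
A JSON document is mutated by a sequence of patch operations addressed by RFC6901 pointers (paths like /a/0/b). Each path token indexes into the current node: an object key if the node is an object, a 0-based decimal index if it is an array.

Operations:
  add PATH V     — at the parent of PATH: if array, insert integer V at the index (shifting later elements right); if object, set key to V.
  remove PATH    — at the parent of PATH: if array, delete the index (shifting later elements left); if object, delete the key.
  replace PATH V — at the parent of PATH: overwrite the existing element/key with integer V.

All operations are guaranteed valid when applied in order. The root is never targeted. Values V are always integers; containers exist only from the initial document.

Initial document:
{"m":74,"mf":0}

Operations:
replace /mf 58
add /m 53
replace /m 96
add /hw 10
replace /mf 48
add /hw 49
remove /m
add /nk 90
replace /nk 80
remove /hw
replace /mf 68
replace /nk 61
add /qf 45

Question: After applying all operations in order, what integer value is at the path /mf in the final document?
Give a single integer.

After op 1 (replace /mf 58): {"m":74,"mf":58}
After op 2 (add /m 53): {"m":53,"mf":58}
After op 3 (replace /m 96): {"m":96,"mf":58}
After op 4 (add /hw 10): {"hw":10,"m":96,"mf":58}
After op 5 (replace /mf 48): {"hw":10,"m":96,"mf":48}
After op 6 (add /hw 49): {"hw":49,"m":96,"mf":48}
After op 7 (remove /m): {"hw":49,"mf":48}
After op 8 (add /nk 90): {"hw":49,"mf":48,"nk":90}
After op 9 (replace /nk 80): {"hw":49,"mf":48,"nk":80}
After op 10 (remove /hw): {"mf":48,"nk":80}
After op 11 (replace /mf 68): {"mf":68,"nk":80}
After op 12 (replace /nk 61): {"mf":68,"nk":61}
After op 13 (add /qf 45): {"mf":68,"nk":61,"qf":45}
Value at /mf: 68

Answer: 68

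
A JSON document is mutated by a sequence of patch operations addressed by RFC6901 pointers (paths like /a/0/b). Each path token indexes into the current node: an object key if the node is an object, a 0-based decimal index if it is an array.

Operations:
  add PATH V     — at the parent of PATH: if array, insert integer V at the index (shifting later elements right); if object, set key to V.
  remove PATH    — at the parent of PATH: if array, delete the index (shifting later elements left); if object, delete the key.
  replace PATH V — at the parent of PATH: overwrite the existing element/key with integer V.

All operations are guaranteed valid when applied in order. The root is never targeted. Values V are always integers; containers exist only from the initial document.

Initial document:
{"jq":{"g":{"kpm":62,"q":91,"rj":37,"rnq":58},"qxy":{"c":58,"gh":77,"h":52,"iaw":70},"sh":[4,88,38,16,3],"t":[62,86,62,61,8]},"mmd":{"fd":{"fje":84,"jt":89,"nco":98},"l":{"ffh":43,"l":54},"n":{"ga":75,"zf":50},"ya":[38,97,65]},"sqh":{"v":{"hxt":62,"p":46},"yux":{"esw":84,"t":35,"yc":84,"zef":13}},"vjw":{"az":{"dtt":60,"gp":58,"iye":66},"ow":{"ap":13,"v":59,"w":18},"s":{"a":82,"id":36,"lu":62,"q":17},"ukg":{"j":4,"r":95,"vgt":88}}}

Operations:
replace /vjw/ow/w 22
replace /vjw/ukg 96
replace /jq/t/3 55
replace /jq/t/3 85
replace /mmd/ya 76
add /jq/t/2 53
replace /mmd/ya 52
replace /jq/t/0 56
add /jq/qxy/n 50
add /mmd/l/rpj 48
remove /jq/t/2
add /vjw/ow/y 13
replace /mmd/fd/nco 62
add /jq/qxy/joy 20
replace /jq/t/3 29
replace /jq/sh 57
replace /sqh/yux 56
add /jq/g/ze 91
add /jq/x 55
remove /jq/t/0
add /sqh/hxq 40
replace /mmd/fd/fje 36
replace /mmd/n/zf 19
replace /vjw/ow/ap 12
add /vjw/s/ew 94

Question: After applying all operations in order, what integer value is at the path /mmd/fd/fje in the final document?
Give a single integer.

After op 1 (replace /vjw/ow/w 22): {"jq":{"g":{"kpm":62,"q":91,"rj":37,"rnq":58},"qxy":{"c":58,"gh":77,"h":52,"iaw":70},"sh":[4,88,38,16,3],"t":[62,86,62,61,8]},"mmd":{"fd":{"fje":84,"jt":89,"nco":98},"l":{"ffh":43,"l":54},"n":{"ga":75,"zf":50},"ya":[38,97,65]},"sqh":{"v":{"hxt":62,"p":46},"yux":{"esw":84,"t":35,"yc":84,"zef":13}},"vjw":{"az":{"dtt":60,"gp":58,"iye":66},"ow":{"ap":13,"v":59,"w":22},"s":{"a":82,"id":36,"lu":62,"q":17},"ukg":{"j":4,"r":95,"vgt":88}}}
After op 3 (replace /jq/t/3 55): {"jq":{"g":{"kpm":62,"q":91,"rj":37,"rnq":58},"qxy":{"c":58,"gh":77,"h":52,"iaw":70},"sh":[4,88,38,16,3],"t":[62,86,62,55,8]},"mmd":{"fd":{"fje":84,"jt":89,"nco":98},"l":{"ffh":43,"l":54},"n":{"ga":75,"zf":50},"ya":[38,97,65]},"sqh":{"v":{"hxt":62,"p":46},"yux":{"esw":84,"t":35,"yc":84,"zef":13}},"vjw":{"az":{"dtt":60,"gp":58,"iye":66},"ow":{"ap":13,"v":59,"w":22},"s":{"a":82,"id":36,"lu":62,"q":17},"ukg":96}}
After op 5 (replace /mmd/ya 76): {"jq":{"g":{"kpm":62,"q":91,"rj":37,"rnq":58},"qxy":{"c":58,"gh":77,"h":52,"iaw":70},"sh":[4,88,38,16,3],"t":[62,86,62,85,8]},"mmd":{"fd":{"fje":84,"jt":89,"nco":98},"l":{"ffh":43,"l":54},"n":{"ga":75,"zf":50},"ya":76},"sqh":{"v":{"hxt":62,"p":46},"yux":{"esw":84,"t":35,"yc":84,"zef":13}},"vjw":{"az":{"dtt":60,"gp":58,"iye":66},"ow":{"ap":13,"v":59,"w":22},"s":{"a":82,"id":36,"lu":62,"q":17},"ukg":96}}
After op 7 (replace /mmd/ya 52): {"jq":{"g":{"kpm":62,"q":91,"rj":37,"rnq":58},"qxy":{"c":58,"gh":77,"h":52,"iaw":70},"sh":[4,88,38,16,3],"t":[62,86,53,62,85,8]},"mmd":{"fd":{"fje":84,"jt":89,"nco":98},"l":{"ffh":43,"l":54},"n":{"ga":75,"zf":50},"ya":52},"sqh":{"v":{"hxt":62,"p":46},"yux":{"esw":84,"t":35,"yc":84,"zef":13}},"vjw":{"az":{"dtt":60,"gp":58,"iye":66},"ow":{"ap":13,"v":59,"w":22},"s":{"a":82,"id":36,"lu":62,"q":17},"ukg":96}}
After op 9 (add /jq/qxy/n 50): {"jq":{"g":{"kpm":62,"q":91,"rj":37,"rnq":58},"qxy":{"c":58,"gh":77,"h":52,"iaw":70,"n":50},"sh":[4,88,38,16,3],"t":[56,86,53,62,85,8]},"mmd":{"fd":{"fje":84,"jt":89,"nco":98},"l":{"ffh":43,"l":54},"n":{"ga":75,"zf":50},"ya":52},"sqh":{"v":{"hxt":62,"p":46},"yux":{"esw":84,"t":35,"yc":84,"zef":13}},"vjw":{"az":{"dtt":60,"gp":58,"iye":66},"ow":{"ap":13,"v":59,"w":22},"s":{"a":82,"id":36,"lu":62,"q":17},"ukg":96}}
After op 11 (remove /jq/t/2): {"jq":{"g":{"kpm":62,"q":91,"rj":37,"rnq":58},"qxy":{"c":58,"gh":77,"h":52,"iaw":70,"n":50},"sh":[4,88,38,16,3],"t":[56,86,62,85,8]},"mmd":{"fd":{"fje":84,"jt":89,"nco":98},"l":{"ffh":43,"l":54,"rpj":48},"n":{"ga":75,"zf":50},"ya":52},"sqh":{"v":{"hxt":62,"p":46},"yux":{"esw":84,"t":35,"yc":84,"zef":13}},"vjw":{"az":{"dtt":60,"gp":58,"iye":66},"ow":{"ap":13,"v":59,"w":22},"s":{"a":82,"id":36,"lu":62,"q":17},"ukg":96}}
After op 13 (replace /mmd/fd/nco 62): {"jq":{"g":{"kpm":62,"q":91,"rj":37,"rnq":58},"qxy":{"c":58,"gh":77,"h":52,"iaw":70,"n":50},"sh":[4,88,38,16,3],"t":[56,86,62,85,8]},"mmd":{"fd":{"fje":84,"jt":89,"nco":62},"l":{"ffh":43,"l":54,"rpj":48},"n":{"ga":75,"zf":50},"ya":52},"sqh":{"v":{"hxt":62,"p":46},"yux":{"esw":84,"t":35,"yc":84,"zef":13}},"vjw":{"az":{"dtt":60,"gp":58,"iye":66},"ow":{"ap":13,"v":59,"w":22,"y":13},"s":{"a":82,"id":36,"lu":62,"q":17},"ukg":96}}
After op 15 (replace /jq/t/3 29): {"jq":{"g":{"kpm":62,"q":91,"rj":37,"rnq":58},"qxy":{"c":58,"gh":77,"h":52,"iaw":70,"joy":20,"n":50},"sh":[4,88,38,16,3],"t":[56,86,62,29,8]},"mmd":{"fd":{"fje":84,"jt":89,"nco":62},"l":{"ffh":43,"l":54,"rpj":48},"n":{"ga":75,"zf":50},"ya":52},"sqh":{"v":{"hxt":62,"p":46},"yux":{"esw":84,"t":35,"yc":84,"zef":13}},"vjw":{"az":{"dtt":60,"gp":58,"iye":66},"ow":{"ap":13,"v":59,"w":22,"y":13},"s":{"a":82,"id":36,"lu":62,"q":17},"ukg":96}}
After op 17 (replace /sqh/yux 56): {"jq":{"g":{"kpm":62,"q":91,"rj":37,"rnq":58},"qxy":{"c":58,"gh":77,"h":52,"iaw":70,"joy":20,"n":50},"sh":57,"t":[56,86,62,29,8]},"mmd":{"fd":{"fje":84,"jt":89,"nco":62},"l":{"ffh":43,"l":54,"rpj":48},"n":{"ga":75,"zf":50},"ya":52},"sqh":{"v":{"hxt":62,"p":46},"yux":56},"vjw":{"az":{"dtt":60,"gp":58,"iye":66},"ow":{"ap":13,"v":59,"w":22,"y":13},"s":{"a":82,"id":36,"lu":62,"q":17},"ukg":96}}
After op 19 (add /jq/x 55): {"jq":{"g":{"kpm":62,"q":91,"rj":37,"rnq":58,"ze":91},"qxy":{"c":58,"gh":77,"h":52,"iaw":70,"joy":20,"n":50},"sh":57,"t":[56,86,62,29,8],"x":55},"mmd":{"fd":{"fje":84,"jt":89,"nco":62},"l":{"ffh":43,"l":54,"rpj":48},"n":{"ga":75,"zf":50},"ya":52},"sqh":{"v":{"hxt":62,"p":46},"yux":56},"vjw":{"az":{"dtt":60,"gp":58,"iye":66},"ow":{"ap":13,"v":59,"w":22,"y":13},"s":{"a":82,"id":36,"lu":62,"q":17},"ukg":96}}
After op 21 (add /sqh/hxq 40): {"jq":{"g":{"kpm":62,"q":91,"rj":37,"rnq":58,"ze":91},"qxy":{"c":58,"gh":77,"h":52,"iaw":70,"joy":20,"n":50},"sh":57,"t":[86,62,29,8],"x":55},"mmd":{"fd":{"fje":84,"jt":89,"nco":62},"l":{"ffh":43,"l":54,"rpj":48},"n":{"ga":75,"zf":50},"ya":52},"sqh":{"hxq":40,"v":{"hxt":62,"p":46},"yux":56},"vjw":{"az":{"dtt":60,"gp":58,"iye":66},"ow":{"ap":13,"v":59,"w":22,"y":13},"s":{"a":82,"id":36,"lu":62,"q":17},"ukg":96}}
After op 23 (replace /mmd/n/zf 19): {"jq":{"g":{"kpm":62,"q":91,"rj":37,"rnq":58,"ze":91},"qxy":{"c":58,"gh":77,"h":52,"iaw":70,"joy":20,"n":50},"sh":57,"t":[86,62,29,8],"x":55},"mmd":{"fd":{"fje":36,"jt":89,"nco":62},"l":{"ffh":43,"l":54,"rpj":48},"n":{"ga":75,"zf":19},"ya":52},"sqh":{"hxq":40,"v":{"hxt":62,"p":46},"yux":56},"vjw":{"az":{"dtt":60,"gp":58,"iye":66},"ow":{"ap":13,"v":59,"w":22,"y":13},"s":{"a":82,"id":36,"lu":62,"q":17},"ukg":96}}
Value at /mmd/fd/fje: 36

Answer: 36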